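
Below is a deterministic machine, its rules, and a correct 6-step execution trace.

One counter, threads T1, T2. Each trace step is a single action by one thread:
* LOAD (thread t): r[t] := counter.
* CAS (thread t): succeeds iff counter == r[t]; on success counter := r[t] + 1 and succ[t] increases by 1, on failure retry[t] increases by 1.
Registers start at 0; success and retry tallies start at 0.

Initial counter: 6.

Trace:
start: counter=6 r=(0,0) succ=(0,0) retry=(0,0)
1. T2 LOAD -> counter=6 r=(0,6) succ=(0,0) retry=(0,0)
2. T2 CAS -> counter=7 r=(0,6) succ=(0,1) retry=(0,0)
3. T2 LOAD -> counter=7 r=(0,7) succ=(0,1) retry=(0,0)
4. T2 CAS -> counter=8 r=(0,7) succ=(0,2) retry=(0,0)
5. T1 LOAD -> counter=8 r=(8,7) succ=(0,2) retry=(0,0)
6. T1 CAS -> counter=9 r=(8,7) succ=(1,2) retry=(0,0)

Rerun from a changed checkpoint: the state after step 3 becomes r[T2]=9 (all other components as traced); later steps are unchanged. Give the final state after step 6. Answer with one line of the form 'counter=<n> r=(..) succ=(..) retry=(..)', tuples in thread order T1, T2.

counter=8 r=(7,9) succ=(1,1) retry=(0,1)

state after step 3 := counter=7 r=(0,9) succ=(0,1) retry=(0,0)
4. T2 CAS -> counter=7 r=(0,9) succ=(0,1) retry=(0,1)
5. T1 LOAD -> counter=7 r=(7,9) succ=(0,1) retry=(0,1)
6. T1 CAS -> counter=8 r=(7,9) succ=(1,1) retry=(0,1)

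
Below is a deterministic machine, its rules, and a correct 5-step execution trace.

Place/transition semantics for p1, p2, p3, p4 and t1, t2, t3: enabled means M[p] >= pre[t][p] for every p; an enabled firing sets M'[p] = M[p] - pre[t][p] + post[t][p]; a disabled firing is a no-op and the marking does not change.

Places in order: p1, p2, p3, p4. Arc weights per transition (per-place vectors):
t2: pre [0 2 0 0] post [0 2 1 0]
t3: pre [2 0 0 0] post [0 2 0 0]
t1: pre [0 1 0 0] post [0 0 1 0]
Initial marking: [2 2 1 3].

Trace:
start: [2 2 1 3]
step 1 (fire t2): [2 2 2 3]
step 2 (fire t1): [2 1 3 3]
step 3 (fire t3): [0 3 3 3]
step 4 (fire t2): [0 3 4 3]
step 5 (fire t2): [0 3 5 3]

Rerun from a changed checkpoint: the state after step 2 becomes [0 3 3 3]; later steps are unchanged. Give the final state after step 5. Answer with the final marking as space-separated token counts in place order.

0 3 5 3

state after step 2 := [0 3 3 3]
step 3 (fire t3): [0 3 3 3]
step 4 (fire t2): [0 3 4 3]
step 5 (fire t2): [0 3 5 3]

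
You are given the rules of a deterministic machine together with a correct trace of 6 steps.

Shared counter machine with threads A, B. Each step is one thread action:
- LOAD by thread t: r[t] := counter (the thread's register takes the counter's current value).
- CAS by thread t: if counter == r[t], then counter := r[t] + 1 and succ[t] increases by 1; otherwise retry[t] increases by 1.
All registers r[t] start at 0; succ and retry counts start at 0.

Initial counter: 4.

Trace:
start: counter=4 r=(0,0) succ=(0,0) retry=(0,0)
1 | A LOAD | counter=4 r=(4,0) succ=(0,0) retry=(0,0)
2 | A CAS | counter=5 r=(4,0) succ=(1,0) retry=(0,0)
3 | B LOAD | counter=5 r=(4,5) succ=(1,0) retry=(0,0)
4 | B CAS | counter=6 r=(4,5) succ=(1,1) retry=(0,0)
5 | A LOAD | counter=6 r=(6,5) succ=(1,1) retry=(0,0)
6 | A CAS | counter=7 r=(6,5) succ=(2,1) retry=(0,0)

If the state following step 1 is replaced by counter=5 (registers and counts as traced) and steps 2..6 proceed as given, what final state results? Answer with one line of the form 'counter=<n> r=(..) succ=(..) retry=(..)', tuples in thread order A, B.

state after step 1 := counter=5 r=(4,0) succ=(0,0) retry=(0,0)
2 | A CAS | counter=5 r=(4,0) succ=(0,0) retry=(1,0)
3 | B LOAD | counter=5 r=(4,5) succ=(0,0) retry=(1,0)
4 | B CAS | counter=6 r=(4,5) succ=(0,1) retry=(1,0)
5 | A LOAD | counter=6 r=(6,5) succ=(0,1) retry=(1,0)
6 | A CAS | counter=7 r=(6,5) succ=(1,1) retry=(1,0)

counter=7 r=(6,5) succ=(1,1) retry=(1,0)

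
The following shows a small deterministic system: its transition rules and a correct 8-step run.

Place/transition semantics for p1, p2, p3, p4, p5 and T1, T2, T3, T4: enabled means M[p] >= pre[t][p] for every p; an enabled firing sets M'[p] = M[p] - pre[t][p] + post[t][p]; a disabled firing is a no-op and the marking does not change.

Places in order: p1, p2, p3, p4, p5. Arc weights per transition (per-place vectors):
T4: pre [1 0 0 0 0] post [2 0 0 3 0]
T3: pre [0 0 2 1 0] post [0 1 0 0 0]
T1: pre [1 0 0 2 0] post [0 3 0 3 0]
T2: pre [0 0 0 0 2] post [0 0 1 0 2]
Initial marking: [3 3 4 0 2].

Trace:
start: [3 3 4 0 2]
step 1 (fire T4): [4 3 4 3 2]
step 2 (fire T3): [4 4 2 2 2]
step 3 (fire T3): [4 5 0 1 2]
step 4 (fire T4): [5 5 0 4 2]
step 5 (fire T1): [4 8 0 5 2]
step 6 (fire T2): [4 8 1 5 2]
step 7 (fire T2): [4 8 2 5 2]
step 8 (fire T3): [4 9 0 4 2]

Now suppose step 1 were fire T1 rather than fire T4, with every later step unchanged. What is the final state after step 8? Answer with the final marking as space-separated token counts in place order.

3 7 4 3 2

(re-executing from step 1 with the substitution; state before step 1: [3 3 4 0 2])
step 1 (fire T1): [3 3 4 0 2]
step 2 (fire T3): [3 3 4 0 2]
step 3 (fire T3): [3 3 4 0 2]
step 4 (fire T4): [4 3 4 3 2]
step 5 (fire T1): [3 6 4 4 2]
step 6 (fire T2): [3 6 5 4 2]
step 7 (fire T2): [3 6 6 4 2]
step 8 (fire T3): [3 7 4 3 2]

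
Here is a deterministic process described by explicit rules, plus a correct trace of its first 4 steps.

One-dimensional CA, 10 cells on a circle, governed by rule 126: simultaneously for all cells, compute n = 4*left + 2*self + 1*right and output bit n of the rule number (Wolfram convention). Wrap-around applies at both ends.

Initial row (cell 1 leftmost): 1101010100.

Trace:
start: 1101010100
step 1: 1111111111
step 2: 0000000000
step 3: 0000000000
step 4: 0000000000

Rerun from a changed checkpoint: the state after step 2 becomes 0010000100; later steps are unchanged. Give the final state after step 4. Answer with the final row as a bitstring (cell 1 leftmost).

1101111011

state after step 2 := 0010000100
step 3: 0111001110
step 4: 1101111011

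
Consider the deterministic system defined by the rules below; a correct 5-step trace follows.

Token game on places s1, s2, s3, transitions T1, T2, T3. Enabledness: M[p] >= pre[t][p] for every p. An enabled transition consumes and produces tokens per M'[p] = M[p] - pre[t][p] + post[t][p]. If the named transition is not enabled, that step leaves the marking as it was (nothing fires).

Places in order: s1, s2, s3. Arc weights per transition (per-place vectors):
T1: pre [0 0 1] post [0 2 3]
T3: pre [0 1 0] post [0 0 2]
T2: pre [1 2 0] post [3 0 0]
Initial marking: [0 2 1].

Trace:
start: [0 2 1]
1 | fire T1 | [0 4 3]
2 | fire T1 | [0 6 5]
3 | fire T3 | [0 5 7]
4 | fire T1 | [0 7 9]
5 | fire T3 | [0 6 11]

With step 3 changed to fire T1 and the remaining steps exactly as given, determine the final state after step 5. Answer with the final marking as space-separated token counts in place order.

(re-executing from step 3 with the substitution; state before step 3: [0 6 5])
3 | fire T1 | [0 8 7]
4 | fire T1 | [0 10 9]
5 | fire T3 | [0 9 11]

0 9 11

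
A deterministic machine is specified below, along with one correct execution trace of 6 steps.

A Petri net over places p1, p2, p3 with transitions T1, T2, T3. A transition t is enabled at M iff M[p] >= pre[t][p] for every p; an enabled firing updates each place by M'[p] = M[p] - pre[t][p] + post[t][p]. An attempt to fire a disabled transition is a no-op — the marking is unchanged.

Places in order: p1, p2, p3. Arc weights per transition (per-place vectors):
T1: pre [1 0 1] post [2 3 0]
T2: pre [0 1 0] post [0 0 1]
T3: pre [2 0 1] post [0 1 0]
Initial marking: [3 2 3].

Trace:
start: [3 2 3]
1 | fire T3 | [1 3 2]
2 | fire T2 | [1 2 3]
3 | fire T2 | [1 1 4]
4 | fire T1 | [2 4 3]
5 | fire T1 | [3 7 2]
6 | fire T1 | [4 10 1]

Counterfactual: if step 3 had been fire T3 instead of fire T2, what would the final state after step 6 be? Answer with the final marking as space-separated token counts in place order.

4 11 0

(re-executing from step 3 with the substitution; state before step 3: [1 2 3])
3 | fire T3 | [1 2 3]
4 | fire T1 | [2 5 2]
5 | fire T1 | [3 8 1]
6 | fire T1 | [4 11 0]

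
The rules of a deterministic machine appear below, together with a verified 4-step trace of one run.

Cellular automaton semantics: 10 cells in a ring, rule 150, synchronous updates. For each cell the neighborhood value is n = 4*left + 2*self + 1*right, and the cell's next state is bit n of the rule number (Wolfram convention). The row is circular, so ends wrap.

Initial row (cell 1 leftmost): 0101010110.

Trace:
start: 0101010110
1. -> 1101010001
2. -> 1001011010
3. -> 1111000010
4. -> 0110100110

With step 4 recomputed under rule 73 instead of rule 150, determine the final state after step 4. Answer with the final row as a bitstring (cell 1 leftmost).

(re-executing step 4 under rule 73; state before step 4: 1111000010)
4. -> 1001011000

1001011000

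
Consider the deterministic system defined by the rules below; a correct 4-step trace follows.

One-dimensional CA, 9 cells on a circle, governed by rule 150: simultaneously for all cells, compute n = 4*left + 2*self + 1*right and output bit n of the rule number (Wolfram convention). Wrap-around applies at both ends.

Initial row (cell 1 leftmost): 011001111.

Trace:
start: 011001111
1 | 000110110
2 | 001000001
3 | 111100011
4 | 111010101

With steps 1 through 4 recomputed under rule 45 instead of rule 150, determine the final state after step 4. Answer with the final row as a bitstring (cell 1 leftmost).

(re-executing steps 1..4 under rule 45; state before step 1: 011001111)
1 | 110001000
2 | 100101010
3 | 100111111
4 | 000100000

000100000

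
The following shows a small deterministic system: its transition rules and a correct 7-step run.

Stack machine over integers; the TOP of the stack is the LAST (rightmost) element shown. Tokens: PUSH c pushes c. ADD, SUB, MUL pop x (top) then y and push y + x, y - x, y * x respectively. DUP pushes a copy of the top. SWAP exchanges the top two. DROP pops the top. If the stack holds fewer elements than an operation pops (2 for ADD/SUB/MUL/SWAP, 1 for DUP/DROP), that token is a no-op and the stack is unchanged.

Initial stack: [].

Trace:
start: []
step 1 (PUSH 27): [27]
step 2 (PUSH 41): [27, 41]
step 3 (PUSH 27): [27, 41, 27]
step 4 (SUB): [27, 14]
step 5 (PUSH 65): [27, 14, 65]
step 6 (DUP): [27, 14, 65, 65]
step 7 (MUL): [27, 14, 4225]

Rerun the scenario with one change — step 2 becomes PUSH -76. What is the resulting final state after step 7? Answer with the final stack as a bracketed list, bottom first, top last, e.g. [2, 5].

[27, -103, 4225]

(re-executing from step 2 with the substitution; state before step 2: [27])
step 2 (PUSH -76): [27, -76]
step 3 (PUSH 27): [27, -76, 27]
step 4 (SUB): [27, -103]
step 5 (PUSH 65): [27, -103, 65]
step 6 (DUP): [27, -103, 65, 65]
step 7 (MUL): [27, -103, 4225]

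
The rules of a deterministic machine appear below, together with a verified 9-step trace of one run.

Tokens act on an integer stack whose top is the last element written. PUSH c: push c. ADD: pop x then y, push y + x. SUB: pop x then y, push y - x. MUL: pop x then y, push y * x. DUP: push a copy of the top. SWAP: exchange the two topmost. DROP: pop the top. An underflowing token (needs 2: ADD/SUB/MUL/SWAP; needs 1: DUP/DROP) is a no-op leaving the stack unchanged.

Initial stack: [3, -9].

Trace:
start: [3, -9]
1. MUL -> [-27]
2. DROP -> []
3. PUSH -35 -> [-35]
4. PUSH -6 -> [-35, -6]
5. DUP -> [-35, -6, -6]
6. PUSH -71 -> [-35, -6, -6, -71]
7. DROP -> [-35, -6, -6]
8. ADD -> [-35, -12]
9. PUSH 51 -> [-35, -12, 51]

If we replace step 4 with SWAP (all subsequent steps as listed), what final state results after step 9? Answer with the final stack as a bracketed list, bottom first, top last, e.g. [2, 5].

(re-executing from step 4 with the substitution; state before step 4: [-35])
4. SWAP -> [-35]
5. DUP -> [-35, -35]
6. PUSH -71 -> [-35, -35, -71]
7. DROP -> [-35, -35]
8. ADD -> [-70]
9. PUSH 51 -> [-70, 51]

[-70, 51]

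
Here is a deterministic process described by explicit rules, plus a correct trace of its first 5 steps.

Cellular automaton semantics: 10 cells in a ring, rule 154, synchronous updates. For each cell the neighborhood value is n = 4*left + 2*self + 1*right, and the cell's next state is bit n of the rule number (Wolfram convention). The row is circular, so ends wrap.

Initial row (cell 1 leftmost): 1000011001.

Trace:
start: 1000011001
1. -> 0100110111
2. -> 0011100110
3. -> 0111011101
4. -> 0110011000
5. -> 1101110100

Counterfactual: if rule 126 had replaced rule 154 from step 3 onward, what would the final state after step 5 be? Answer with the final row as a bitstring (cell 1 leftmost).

(re-executing steps 3..5 under rule 126; state before step 3: 0011100110)
3. -> 0110111111
4. -> 1111100001
5. -> 0000110011

0000110011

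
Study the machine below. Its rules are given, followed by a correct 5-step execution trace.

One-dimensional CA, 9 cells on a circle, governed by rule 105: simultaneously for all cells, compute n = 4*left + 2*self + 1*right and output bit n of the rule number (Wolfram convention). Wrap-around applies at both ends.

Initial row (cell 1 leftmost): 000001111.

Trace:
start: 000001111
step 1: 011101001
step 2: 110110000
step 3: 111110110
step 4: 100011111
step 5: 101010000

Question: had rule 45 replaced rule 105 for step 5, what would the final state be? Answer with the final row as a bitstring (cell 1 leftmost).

001010000

(re-executing step 5 under rule 45; state before step 5: 100011111)
step 5: 001010000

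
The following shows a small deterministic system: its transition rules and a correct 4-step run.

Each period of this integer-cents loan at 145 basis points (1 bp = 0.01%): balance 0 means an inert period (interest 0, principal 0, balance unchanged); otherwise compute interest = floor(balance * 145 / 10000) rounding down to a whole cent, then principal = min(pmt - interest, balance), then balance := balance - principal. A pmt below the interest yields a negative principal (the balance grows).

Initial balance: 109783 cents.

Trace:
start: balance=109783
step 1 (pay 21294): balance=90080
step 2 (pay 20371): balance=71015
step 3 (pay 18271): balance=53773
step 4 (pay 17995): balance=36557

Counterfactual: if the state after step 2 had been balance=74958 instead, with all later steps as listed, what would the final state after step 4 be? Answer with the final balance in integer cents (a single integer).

state after step 2 := balance=74958
step 3 (pay 18271): balance=57773
step 4 (pay 17995): balance=40615

40615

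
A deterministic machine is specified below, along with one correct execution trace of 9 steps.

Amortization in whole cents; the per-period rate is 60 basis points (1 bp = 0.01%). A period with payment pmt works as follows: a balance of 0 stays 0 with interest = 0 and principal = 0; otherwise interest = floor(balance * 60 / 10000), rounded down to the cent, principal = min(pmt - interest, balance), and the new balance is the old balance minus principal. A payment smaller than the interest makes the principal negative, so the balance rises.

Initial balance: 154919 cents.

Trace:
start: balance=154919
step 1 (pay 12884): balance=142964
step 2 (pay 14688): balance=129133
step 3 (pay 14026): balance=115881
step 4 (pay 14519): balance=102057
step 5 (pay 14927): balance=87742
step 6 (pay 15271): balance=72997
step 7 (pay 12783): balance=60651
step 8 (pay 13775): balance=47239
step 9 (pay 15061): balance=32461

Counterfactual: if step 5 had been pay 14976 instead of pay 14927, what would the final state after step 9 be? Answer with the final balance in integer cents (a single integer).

(re-executing from step 5 with the substitution; state before step 5: balance=102057)
step 5 (pay 14976): balance=87693
step 6 (pay 15271): balance=72948
step 7 (pay 12783): balance=60602
step 8 (pay 13775): balance=47190
step 9 (pay 15061): balance=32412

32412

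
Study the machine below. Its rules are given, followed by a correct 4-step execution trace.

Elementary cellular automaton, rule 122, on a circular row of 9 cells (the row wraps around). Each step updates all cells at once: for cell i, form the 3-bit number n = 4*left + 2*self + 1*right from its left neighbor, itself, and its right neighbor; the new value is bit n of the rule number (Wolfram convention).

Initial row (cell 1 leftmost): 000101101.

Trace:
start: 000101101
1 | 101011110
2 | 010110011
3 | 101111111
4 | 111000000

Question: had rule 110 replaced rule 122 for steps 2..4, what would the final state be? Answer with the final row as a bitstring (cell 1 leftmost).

(re-executing steps 2..4 under rule 110; state before step 2: 101011110)
2 | 111110011
3 | 000010110
4 | 000111110

000111110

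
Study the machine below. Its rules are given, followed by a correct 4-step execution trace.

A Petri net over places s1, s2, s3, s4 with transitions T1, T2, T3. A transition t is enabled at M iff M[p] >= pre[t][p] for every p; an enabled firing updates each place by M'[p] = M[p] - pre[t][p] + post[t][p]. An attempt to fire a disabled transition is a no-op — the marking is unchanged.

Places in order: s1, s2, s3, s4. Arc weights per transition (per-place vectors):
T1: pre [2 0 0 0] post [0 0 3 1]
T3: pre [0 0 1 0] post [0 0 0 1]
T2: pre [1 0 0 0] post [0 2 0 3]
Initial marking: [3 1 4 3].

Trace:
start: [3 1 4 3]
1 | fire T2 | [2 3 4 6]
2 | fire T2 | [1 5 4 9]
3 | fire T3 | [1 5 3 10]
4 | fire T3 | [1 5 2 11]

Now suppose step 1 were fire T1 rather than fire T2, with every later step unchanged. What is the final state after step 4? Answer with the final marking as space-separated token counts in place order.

(re-executing from step 1 with the substitution; state before step 1: [3 1 4 3])
1 | fire T1 | [1 1 7 4]
2 | fire T2 | [0 3 7 7]
3 | fire T3 | [0 3 6 8]
4 | fire T3 | [0 3 5 9]

0 3 5 9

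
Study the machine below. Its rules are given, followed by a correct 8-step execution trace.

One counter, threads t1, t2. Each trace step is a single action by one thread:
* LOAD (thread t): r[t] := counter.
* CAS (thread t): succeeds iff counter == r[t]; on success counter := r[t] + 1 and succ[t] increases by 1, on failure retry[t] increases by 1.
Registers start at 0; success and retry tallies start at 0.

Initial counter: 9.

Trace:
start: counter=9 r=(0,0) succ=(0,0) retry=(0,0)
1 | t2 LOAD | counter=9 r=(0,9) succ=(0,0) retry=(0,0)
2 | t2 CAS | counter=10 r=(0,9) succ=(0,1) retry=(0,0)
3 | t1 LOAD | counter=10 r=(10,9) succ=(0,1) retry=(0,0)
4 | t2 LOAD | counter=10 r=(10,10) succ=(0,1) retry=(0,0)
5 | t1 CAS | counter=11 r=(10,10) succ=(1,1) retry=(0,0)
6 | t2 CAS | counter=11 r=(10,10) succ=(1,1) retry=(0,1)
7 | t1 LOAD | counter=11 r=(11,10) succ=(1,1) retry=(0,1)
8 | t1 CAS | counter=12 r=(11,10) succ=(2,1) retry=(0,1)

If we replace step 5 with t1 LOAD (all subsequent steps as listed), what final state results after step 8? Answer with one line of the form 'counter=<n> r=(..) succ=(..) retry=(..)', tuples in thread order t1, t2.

(re-executing from step 5 with the substitution; state before step 5: counter=10 r=(10,10) succ=(0,1) retry=(0,0))
5 | t1 LOAD | counter=10 r=(10,10) succ=(0,1) retry=(0,0)
6 | t2 CAS | counter=11 r=(10,10) succ=(0,2) retry=(0,0)
7 | t1 LOAD | counter=11 r=(11,10) succ=(0,2) retry=(0,0)
8 | t1 CAS | counter=12 r=(11,10) succ=(1,2) retry=(0,0)

counter=12 r=(11,10) succ=(1,2) retry=(0,0)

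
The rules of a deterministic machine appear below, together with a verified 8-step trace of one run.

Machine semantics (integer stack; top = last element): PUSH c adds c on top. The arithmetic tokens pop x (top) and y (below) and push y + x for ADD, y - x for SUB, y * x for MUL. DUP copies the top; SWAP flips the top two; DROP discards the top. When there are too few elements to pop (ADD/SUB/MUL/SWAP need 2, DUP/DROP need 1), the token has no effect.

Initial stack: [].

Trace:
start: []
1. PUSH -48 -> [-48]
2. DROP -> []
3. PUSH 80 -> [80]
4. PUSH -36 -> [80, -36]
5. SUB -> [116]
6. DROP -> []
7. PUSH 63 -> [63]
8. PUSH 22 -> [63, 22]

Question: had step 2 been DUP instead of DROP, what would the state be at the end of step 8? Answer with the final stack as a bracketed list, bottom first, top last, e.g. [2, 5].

[-48, -48, 63, 22]

(re-executing from step 2 with the substitution; state before step 2: [-48])
2. DUP -> [-48, -48]
3. PUSH 80 -> [-48, -48, 80]
4. PUSH -36 -> [-48, -48, 80, -36]
5. SUB -> [-48, -48, 116]
6. DROP -> [-48, -48]
7. PUSH 63 -> [-48, -48, 63]
8. PUSH 22 -> [-48, -48, 63, 22]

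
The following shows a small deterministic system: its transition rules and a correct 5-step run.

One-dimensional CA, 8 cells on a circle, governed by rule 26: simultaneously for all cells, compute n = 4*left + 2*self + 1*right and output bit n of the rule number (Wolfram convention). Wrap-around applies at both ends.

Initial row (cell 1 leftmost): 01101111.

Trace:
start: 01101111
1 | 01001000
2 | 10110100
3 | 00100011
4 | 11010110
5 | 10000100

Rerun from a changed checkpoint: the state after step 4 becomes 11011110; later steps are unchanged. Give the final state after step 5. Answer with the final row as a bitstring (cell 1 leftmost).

state after step 4 := 11011110
5 | 10010000

10010000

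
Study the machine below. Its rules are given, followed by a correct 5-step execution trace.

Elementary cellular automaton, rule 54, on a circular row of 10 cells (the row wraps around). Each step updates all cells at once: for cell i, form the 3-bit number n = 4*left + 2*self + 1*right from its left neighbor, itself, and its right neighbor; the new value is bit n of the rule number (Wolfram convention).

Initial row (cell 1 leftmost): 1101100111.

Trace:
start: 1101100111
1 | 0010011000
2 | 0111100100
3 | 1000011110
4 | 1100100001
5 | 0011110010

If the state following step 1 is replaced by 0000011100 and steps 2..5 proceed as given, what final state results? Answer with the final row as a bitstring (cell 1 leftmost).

state after step 1 := 0000011100
2 | 0000100010
3 | 0001110111
4 | 1010001000
5 | 1111011101

1111011101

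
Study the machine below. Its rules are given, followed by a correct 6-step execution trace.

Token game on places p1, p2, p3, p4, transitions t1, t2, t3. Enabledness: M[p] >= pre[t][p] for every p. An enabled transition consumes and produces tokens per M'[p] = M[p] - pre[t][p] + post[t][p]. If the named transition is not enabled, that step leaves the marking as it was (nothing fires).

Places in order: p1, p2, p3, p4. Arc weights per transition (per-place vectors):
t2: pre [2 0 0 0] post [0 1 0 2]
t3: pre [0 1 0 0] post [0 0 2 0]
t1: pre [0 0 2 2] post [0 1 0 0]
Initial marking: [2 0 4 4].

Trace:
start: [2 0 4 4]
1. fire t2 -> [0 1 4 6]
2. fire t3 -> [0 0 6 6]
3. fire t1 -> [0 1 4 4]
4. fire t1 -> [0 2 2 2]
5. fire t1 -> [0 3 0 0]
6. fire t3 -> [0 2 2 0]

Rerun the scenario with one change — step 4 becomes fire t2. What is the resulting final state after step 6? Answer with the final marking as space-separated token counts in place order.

(re-executing from step 4 with the substitution; state before step 4: [0 1 4 4])
4. fire t2 -> [0 1 4 4]
5. fire t1 -> [0 2 2 2]
6. fire t3 -> [0 1 4 2]

0 1 4 2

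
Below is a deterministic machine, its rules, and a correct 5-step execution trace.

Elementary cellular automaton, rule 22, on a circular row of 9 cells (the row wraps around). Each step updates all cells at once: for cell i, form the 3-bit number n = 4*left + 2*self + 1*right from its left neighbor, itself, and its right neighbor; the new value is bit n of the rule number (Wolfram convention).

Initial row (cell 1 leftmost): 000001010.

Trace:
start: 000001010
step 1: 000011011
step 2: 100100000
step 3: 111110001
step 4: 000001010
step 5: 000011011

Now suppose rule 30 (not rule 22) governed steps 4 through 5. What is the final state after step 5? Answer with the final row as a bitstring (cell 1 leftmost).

(re-executing steps 4..5 under rule 30; state before step 4: 111110001)
step 4: 000001011
step 5: 100011010

100011010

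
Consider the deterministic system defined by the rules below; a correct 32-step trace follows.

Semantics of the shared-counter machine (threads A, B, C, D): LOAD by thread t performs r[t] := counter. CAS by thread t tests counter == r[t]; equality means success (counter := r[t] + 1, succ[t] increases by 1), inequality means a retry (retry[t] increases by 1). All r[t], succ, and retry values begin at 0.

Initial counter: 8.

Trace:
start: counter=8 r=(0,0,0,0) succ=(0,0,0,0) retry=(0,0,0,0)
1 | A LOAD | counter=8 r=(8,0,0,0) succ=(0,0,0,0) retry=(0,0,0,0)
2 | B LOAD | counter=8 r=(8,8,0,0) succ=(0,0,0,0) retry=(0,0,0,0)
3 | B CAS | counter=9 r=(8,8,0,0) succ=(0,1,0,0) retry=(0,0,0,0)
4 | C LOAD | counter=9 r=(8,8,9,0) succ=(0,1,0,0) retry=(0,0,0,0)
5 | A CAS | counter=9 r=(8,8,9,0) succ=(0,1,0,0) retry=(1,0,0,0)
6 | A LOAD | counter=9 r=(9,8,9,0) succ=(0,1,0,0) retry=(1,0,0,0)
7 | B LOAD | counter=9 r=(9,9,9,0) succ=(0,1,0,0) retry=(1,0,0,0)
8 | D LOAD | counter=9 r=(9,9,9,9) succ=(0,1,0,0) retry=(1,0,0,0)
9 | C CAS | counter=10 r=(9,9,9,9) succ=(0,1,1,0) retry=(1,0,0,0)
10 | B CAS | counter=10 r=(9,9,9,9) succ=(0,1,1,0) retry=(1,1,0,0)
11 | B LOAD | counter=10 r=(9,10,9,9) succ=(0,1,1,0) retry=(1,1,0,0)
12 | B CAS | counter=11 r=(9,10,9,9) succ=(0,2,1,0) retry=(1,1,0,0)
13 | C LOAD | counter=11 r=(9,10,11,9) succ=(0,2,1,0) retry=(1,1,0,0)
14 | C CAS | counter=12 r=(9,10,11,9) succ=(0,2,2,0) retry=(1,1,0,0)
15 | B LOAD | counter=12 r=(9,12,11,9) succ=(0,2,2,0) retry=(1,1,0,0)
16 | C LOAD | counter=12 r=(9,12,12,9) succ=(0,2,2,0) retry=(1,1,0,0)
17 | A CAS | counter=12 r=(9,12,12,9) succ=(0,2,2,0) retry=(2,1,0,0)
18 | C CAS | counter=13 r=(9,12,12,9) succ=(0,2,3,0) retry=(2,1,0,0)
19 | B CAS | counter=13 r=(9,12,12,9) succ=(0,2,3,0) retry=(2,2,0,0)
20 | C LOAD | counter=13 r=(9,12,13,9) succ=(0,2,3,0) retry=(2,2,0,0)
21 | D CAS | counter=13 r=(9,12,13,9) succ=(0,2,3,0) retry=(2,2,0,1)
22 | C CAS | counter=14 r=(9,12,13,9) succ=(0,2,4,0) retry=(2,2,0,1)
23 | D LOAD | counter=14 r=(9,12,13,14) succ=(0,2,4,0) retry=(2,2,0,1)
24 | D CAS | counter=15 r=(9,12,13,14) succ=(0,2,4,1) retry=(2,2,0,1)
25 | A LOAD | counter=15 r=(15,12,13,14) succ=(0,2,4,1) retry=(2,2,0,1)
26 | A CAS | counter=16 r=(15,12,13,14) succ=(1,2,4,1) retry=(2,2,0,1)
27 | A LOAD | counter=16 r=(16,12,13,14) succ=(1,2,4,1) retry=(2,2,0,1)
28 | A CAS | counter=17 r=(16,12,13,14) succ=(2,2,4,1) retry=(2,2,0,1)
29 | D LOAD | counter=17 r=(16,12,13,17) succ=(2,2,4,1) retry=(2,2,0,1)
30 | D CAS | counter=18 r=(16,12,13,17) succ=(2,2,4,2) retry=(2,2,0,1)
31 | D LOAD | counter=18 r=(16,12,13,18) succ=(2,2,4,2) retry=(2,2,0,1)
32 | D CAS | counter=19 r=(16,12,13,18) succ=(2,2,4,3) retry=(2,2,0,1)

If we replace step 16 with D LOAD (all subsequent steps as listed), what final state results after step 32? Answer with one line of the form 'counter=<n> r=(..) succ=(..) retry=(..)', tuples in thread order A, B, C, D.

(re-executing from step 16 with the substitution; state before step 16: counter=12 r=(9,12,11,9) succ=(0,2,2,0) retry=(1,1,0,0))
16 | D LOAD | counter=12 r=(9,12,11,12) succ=(0,2,2,0) retry=(1,1,0,0)
17 | A CAS | counter=12 r=(9,12,11,12) succ=(0,2,2,0) retry=(2,1,0,0)
18 | C CAS | counter=12 r=(9,12,11,12) succ=(0,2,2,0) retry=(2,1,1,0)
19 | B CAS | counter=13 r=(9,12,11,12) succ=(0,3,2,0) retry=(2,1,1,0)
20 | C LOAD | counter=13 r=(9,12,13,12) succ=(0,3,2,0) retry=(2,1,1,0)
21 | D CAS | counter=13 r=(9,12,13,12) succ=(0,3,2,0) retry=(2,1,1,1)
22 | C CAS | counter=14 r=(9,12,13,12) succ=(0,3,3,0) retry=(2,1,1,1)
23 | D LOAD | counter=14 r=(9,12,13,14) succ=(0,3,3,0) retry=(2,1,1,1)
24 | D CAS | counter=15 r=(9,12,13,14) succ=(0,3,3,1) retry=(2,1,1,1)
25 | A LOAD | counter=15 r=(15,12,13,14) succ=(0,3,3,1) retry=(2,1,1,1)
26 | A CAS | counter=16 r=(15,12,13,14) succ=(1,3,3,1) retry=(2,1,1,1)
27 | A LOAD | counter=16 r=(16,12,13,14) succ=(1,3,3,1) retry=(2,1,1,1)
28 | A CAS | counter=17 r=(16,12,13,14) succ=(2,3,3,1) retry=(2,1,1,1)
29 | D LOAD | counter=17 r=(16,12,13,17) succ=(2,3,3,1) retry=(2,1,1,1)
30 | D CAS | counter=18 r=(16,12,13,17) succ=(2,3,3,2) retry=(2,1,1,1)
31 | D LOAD | counter=18 r=(16,12,13,18) succ=(2,3,3,2) retry=(2,1,1,1)
32 | D CAS | counter=19 r=(16,12,13,18) succ=(2,3,3,3) retry=(2,1,1,1)

counter=19 r=(16,12,13,18) succ=(2,3,3,3) retry=(2,1,1,1)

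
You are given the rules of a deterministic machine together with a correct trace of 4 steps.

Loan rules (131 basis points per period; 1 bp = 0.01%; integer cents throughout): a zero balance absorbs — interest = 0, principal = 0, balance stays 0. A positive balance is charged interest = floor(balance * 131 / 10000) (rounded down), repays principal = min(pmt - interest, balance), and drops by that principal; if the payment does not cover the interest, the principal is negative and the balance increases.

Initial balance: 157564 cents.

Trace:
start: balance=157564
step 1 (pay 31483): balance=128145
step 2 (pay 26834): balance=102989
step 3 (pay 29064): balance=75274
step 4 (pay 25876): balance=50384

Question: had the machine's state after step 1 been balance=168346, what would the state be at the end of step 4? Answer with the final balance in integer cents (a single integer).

92185

state after step 1 := balance=168346
step 2 (pay 26834): balance=143717
step 3 (pay 29064): balance=116535
step 4 (pay 25876): balance=92185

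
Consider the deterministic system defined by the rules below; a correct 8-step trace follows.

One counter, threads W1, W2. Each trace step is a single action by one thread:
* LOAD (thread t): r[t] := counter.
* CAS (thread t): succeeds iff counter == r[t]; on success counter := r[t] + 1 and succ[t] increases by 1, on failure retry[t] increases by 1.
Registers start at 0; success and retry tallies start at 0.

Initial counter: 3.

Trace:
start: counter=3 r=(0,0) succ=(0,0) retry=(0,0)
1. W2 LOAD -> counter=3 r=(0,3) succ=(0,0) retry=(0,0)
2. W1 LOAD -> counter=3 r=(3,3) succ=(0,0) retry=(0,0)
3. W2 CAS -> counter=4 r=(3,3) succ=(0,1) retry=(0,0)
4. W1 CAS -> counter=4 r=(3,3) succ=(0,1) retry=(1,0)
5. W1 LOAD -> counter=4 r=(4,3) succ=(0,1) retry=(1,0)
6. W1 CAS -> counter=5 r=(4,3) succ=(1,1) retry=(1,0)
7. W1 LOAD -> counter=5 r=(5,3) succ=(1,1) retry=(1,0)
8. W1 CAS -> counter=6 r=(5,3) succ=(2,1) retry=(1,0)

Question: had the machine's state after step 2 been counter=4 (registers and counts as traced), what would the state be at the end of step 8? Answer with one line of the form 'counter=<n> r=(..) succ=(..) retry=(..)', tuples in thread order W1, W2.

state after step 2 := counter=4 r=(3,3) succ=(0,0) retry=(0,0)
3. W2 CAS -> counter=4 r=(3,3) succ=(0,0) retry=(0,1)
4. W1 CAS -> counter=4 r=(3,3) succ=(0,0) retry=(1,1)
5. W1 LOAD -> counter=4 r=(4,3) succ=(0,0) retry=(1,1)
6. W1 CAS -> counter=5 r=(4,3) succ=(1,0) retry=(1,1)
7. W1 LOAD -> counter=5 r=(5,3) succ=(1,0) retry=(1,1)
8. W1 CAS -> counter=6 r=(5,3) succ=(2,0) retry=(1,1)

counter=6 r=(5,3) succ=(2,0) retry=(1,1)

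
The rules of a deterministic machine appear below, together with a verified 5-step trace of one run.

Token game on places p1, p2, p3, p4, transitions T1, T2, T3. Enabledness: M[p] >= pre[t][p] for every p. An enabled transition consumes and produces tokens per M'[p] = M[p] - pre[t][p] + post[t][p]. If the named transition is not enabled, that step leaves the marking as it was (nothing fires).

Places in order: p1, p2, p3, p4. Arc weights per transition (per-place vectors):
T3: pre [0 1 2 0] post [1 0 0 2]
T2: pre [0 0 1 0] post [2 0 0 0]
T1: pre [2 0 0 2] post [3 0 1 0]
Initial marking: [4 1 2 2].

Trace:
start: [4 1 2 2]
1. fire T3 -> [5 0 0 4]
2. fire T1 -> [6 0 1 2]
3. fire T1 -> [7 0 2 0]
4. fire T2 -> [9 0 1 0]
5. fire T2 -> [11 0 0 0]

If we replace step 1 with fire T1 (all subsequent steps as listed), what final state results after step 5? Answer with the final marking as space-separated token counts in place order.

(re-executing from step 1 with the substitution; state before step 1: [4 1 2 2])
1. fire T1 -> [5 1 3 0]
2. fire T1 -> [5 1 3 0]
3. fire T1 -> [5 1 3 0]
4. fire T2 -> [7 1 2 0]
5. fire T2 -> [9 1 1 0]

9 1 1 0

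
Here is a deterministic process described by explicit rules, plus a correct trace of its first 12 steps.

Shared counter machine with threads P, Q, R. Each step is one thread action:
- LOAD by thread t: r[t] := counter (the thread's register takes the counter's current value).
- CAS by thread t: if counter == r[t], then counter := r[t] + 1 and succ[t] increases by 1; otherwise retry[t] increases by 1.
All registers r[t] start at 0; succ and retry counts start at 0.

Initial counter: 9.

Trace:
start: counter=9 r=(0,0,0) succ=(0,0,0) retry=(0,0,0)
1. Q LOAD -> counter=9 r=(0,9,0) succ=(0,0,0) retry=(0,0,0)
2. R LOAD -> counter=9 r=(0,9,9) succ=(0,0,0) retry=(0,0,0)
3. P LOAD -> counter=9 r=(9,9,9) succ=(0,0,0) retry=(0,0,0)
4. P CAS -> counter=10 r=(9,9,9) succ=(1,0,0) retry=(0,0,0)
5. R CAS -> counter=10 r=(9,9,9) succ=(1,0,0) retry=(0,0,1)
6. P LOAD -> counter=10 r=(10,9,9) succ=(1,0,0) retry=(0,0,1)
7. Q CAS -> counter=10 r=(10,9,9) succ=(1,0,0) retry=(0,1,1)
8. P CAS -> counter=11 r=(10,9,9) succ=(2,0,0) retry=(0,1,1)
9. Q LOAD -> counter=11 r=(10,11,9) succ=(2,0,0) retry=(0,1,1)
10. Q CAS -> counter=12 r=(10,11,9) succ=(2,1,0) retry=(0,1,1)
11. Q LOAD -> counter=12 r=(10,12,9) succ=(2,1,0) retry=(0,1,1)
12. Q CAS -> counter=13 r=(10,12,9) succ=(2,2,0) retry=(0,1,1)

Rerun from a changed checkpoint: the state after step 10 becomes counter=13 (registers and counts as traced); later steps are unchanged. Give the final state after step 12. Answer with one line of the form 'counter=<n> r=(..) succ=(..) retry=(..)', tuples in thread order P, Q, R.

counter=14 r=(10,13,9) succ=(2,2,0) retry=(0,1,1)

state after step 10 := counter=13 r=(10,11,9) succ=(2,1,0) retry=(0,1,1)
11. Q LOAD -> counter=13 r=(10,13,9) succ=(2,1,0) retry=(0,1,1)
12. Q CAS -> counter=14 r=(10,13,9) succ=(2,2,0) retry=(0,1,1)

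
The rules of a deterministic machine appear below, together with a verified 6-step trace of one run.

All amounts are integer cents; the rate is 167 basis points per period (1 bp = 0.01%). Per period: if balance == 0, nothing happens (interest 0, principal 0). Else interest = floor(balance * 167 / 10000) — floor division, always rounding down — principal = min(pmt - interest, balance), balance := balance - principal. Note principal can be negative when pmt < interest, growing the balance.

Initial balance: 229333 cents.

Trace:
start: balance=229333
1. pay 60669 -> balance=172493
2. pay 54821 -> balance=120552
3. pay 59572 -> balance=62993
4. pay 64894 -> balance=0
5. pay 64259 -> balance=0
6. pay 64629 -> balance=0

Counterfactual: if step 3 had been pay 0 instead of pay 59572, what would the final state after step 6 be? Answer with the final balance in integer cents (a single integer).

(re-executing from step 3 with the substitution; state before step 3: balance=120552)
3. pay 0 -> balance=122565
4. pay 64894 -> balance=59717
5. pay 64259 -> balance=0
6. pay 64629 -> balance=0

0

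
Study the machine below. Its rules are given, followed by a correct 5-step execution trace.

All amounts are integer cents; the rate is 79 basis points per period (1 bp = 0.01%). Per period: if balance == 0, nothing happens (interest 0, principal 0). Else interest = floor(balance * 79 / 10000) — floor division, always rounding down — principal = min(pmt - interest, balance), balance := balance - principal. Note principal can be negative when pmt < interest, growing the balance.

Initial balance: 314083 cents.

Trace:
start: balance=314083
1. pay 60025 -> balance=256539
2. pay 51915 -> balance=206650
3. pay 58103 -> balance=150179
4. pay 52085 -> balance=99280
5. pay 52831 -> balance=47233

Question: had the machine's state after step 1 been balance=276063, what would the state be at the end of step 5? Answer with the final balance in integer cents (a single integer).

state after step 1 := balance=276063
2. pay 51915 -> balance=226328
3. pay 58103 -> balance=170012
4. pay 52085 -> balance=119270
5. pay 52831 -> balance=67381

67381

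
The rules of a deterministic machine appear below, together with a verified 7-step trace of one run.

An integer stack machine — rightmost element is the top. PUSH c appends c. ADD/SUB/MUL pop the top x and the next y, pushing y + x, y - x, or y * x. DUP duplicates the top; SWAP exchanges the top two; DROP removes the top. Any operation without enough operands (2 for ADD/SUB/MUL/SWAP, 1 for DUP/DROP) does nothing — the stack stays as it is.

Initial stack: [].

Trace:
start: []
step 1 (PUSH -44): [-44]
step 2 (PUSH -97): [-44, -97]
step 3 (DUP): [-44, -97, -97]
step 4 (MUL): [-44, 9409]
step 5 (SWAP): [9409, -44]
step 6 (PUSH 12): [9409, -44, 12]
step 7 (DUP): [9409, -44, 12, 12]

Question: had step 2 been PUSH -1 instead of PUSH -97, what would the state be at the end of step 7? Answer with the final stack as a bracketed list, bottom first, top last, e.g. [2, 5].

(re-executing from step 2 with the substitution; state before step 2: [-44])
step 2 (PUSH -1): [-44, -1]
step 3 (DUP): [-44, -1, -1]
step 4 (MUL): [-44, 1]
step 5 (SWAP): [1, -44]
step 6 (PUSH 12): [1, -44, 12]
step 7 (DUP): [1, -44, 12, 12]

[1, -44, 12, 12]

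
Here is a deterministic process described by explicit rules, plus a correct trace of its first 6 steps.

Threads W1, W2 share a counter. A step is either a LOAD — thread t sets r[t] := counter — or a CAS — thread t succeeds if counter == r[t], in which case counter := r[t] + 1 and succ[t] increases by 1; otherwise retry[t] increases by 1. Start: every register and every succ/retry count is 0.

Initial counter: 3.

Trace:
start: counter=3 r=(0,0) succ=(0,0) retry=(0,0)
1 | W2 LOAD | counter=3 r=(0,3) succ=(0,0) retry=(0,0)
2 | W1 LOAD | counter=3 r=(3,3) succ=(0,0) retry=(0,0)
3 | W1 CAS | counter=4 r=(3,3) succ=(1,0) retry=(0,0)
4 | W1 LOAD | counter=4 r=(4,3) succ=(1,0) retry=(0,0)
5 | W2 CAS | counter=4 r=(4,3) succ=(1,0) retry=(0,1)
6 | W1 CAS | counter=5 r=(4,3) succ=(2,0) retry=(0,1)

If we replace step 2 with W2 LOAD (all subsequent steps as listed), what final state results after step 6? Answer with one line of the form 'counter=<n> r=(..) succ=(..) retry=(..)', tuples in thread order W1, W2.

counter=4 r=(3,3) succ=(0,1) retry=(2,0)

(re-executing from step 2 with the substitution; state before step 2: counter=3 r=(0,3) succ=(0,0) retry=(0,0))
2 | W2 LOAD | counter=3 r=(0,3) succ=(0,0) retry=(0,0)
3 | W1 CAS | counter=3 r=(0,3) succ=(0,0) retry=(1,0)
4 | W1 LOAD | counter=3 r=(3,3) succ=(0,0) retry=(1,0)
5 | W2 CAS | counter=4 r=(3,3) succ=(0,1) retry=(1,0)
6 | W1 CAS | counter=4 r=(3,3) succ=(0,1) retry=(2,0)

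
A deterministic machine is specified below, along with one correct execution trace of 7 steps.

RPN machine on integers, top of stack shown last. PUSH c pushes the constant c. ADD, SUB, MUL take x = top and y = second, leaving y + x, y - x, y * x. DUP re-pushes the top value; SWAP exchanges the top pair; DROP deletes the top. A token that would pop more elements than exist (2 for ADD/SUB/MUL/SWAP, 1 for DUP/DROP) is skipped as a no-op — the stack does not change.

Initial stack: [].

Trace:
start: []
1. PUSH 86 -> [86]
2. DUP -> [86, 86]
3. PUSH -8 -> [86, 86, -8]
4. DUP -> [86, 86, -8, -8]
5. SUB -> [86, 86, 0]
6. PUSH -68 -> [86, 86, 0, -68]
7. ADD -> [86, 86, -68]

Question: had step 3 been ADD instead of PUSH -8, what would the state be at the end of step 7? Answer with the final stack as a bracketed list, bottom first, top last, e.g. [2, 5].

(re-executing from step 3 with the substitution; state before step 3: [86, 86])
3. ADD -> [172]
4. DUP -> [172, 172]
5. SUB -> [0]
6. PUSH -68 -> [0, -68]
7. ADD -> [-68]

[-68]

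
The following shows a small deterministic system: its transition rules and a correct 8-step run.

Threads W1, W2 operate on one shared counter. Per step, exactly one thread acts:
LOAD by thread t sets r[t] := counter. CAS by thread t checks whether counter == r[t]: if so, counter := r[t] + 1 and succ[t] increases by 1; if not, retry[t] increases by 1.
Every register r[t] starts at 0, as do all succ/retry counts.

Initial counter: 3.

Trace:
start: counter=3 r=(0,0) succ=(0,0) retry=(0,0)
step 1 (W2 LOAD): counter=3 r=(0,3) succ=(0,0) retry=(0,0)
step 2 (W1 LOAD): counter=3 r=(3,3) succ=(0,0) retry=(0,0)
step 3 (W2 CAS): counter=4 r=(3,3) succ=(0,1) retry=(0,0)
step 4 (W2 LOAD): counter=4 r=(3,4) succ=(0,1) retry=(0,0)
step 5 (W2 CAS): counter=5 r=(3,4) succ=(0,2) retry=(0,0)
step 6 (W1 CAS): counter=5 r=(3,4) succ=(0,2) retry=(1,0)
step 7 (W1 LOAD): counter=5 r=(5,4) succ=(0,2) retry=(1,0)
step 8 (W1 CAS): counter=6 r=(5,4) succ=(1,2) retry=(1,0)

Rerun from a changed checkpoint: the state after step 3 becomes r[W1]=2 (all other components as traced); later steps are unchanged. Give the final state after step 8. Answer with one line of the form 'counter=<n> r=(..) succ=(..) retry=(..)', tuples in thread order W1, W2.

counter=6 r=(5,4) succ=(1,2) retry=(1,0)

state after step 3 := counter=4 r=(2,3) succ=(0,1) retry=(0,0)
step 4 (W2 LOAD): counter=4 r=(2,4) succ=(0,1) retry=(0,0)
step 5 (W2 CAS): counter=5 r=(2,4) succ=(0,2) retry=(0,0)
step 6 (W1 CAS): counter=5 r=(2,4) succ=(0,2) retry=(1,0)
step 7 (W1 LOAD): counter=5 r=(5,4) succ=(0,2) retry=(1,0)
step 8 (W1 CAS): counter=6 r=(5,4) succ=(1,2) retry=(1,0)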